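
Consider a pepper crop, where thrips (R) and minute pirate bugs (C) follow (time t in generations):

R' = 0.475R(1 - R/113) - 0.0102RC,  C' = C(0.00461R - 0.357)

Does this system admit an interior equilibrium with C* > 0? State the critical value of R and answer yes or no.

The predator equation gives dC/dt > 0 only when R > 0.357/0.00461 = 77.4.
Without the predator, R → K = 113. Since 113 > 77.4, the predator can invade and persist.

Threshold R = 77.4; K > 77.4, so yes, the predator persists.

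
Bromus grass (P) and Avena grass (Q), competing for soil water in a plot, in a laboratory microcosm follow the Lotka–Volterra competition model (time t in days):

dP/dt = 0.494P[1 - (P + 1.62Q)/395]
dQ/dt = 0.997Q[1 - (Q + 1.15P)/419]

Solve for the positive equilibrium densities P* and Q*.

P* ≈ 329, Q* ≈ 40.8

Setting both brackets to zero gives the nullclines P + 1.62Q = 395 and 1.15P + Q = 419.
Substituting Q = 419 - 1.15P into the first: P(1 - 1.62·1.15) = 395 - 1.62·419.
So P* = -284/-0.863 = 329, and then Q* = 419 - 1.15·329 = 40.8.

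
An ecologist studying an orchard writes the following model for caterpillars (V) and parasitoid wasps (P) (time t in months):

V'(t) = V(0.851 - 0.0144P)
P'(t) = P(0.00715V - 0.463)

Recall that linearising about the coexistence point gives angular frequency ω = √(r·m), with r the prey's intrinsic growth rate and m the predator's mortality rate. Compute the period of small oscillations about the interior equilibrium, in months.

Here r = 0.851 and m = 0.463, so r·m = 0.394.
ω = √0.394 = 0.628 per month, hence T = 2π/ω ≈ 10 months.

T ≈ 10 months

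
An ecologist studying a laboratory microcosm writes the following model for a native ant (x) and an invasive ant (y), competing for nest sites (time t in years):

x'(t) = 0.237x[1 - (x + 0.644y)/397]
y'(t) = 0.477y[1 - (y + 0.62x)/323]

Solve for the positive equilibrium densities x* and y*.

Setting both brackets to zero gives the nullclines x + 0.644y = 397 and 0.62x + y = 323.
Substituting y = 323 - 0.62x into the first: x(1 - 0.644·0.62) = 397 - 0.644·323.
So x* = 189/0.601 = 315, and then y* = 323 - 0.62·315 = 128.

x* ≈ 315, y* ≈ 128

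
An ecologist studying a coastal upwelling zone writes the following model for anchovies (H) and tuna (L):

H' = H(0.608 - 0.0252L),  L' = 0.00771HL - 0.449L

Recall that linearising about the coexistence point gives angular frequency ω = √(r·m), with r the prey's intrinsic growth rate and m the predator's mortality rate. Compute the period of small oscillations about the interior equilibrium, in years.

Here r = 0.608 and m = 0.449, so r·m = 0.273.
ω = √0.273 = 0.522 per year, hence T = 2π/ω ≈ 12 years.

T ≈ 12 years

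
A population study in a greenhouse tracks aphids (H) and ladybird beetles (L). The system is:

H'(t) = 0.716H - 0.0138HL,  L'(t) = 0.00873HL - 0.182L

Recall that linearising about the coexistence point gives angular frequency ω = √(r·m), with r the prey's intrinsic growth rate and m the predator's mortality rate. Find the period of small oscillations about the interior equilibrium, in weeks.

T ≈ 17.4 weeks

Here r = 0.716 and m = 0.182, so r·m = 0.13.
ω = √0.13 = 0.361 per week, hence T = 2π/ω ≈ 17.4 weeks.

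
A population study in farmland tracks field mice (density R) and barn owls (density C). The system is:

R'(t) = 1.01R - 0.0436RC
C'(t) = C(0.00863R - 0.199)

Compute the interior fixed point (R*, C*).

R* ≈ 23.1, C* ≈ 23.2

Set dC/dt = 0 with C > 0: 0.00863R - 0.199 = 0, so R* = 0.199/0.00863 = 23.1.
Set dR/dt = 0 with R > 0: 1.01 - 0.0436C = 0, so C* = 1.01/0.0436 = 23.2.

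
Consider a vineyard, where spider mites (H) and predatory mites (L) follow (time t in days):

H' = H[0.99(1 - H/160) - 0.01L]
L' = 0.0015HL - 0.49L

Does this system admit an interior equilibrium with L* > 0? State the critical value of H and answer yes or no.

The predator equation gives dL/dt > 0 only when H > 0.49/0.0015 = 327.
Without the predator, H → K = 160. Since 160 < 327, the predator cannot invade.

Threshold H = 327; K < 327, so no, the predator goes extinct.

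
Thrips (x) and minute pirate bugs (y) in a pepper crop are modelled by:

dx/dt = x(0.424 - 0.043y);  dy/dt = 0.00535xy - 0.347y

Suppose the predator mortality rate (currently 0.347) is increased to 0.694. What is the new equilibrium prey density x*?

x* ≈ 130

At the interior fixed point, setting dy/dt = 0 with y > 0 fixes x* = (predator death rate)/(xy coefficient) — independent of the other coefficients.
With the change, x* = 0.694/0.00535 = 130; it rises from 64.9.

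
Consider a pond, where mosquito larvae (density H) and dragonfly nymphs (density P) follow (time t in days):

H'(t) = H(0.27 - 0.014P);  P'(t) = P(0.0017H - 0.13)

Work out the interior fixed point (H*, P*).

H* ≈ 76.5, P* ≈ 19.3

Set dP/dt = 0 with P > 0: 0.0017H - 0.13 = 0, so H* = 0.13/0.0017 = 76.5.
Set dH/dt = 0 with H > 0: 0.27 - 0.014P = 0, so P* = 0.27/0.014 = 19.3.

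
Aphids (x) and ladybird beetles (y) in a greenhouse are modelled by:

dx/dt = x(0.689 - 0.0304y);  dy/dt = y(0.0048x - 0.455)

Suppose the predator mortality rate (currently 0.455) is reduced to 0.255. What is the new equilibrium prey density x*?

At the interior fixed point, setting dy/dt = 0 with y > 0 fixes x* = (predator death rate)/(xy coefficient) — independent of the other coefficients.
With the change, x* = 0.255/0.0048 = 53.1; it falls from 94.8.

x* ≈ 53.1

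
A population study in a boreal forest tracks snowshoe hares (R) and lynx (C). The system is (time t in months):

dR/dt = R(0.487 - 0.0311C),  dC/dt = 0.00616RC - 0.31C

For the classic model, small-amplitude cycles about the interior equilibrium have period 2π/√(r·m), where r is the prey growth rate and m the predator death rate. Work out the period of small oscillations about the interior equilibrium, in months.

T ≈ 16.2 months

Here r = 0.487 and m = 0.31, so r·m = 0.151.
ω = √0.151 = 0.389 per month, hence T = 2π/ω ≈ 16.2 months.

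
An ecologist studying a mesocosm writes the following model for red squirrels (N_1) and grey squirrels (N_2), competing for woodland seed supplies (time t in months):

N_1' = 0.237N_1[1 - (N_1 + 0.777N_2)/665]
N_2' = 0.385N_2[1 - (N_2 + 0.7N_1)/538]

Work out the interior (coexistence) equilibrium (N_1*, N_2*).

N_1* ≈ 541, N_2* ≈ 159

Setting both brackets to zero gives the nullclines N_1 + 0.777N_2 = 665 and 0.7N_1 + N_2 = 538.
Substituting N_2 = 538 - 0.7N_1 into the first: N_1(1 - 0.777·0.7) = 665 - 0.777·538.
So N_1* = 247/0.456 = 541, and then N_2* = 538 - 0.7·541 = 159.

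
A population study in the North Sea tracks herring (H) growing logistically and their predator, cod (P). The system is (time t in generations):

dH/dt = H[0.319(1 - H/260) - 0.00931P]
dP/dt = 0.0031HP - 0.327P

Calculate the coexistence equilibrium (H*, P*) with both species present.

H* ≈ 105, P* ≈ 20.4

From dP/dt = 0 with P > 0: 0.0031H* = 0.327, so H* = 105.
Substitute into dH/dt = 0: 0.319(1 - 105/260) = 0.00931P*.
The bracket is 0.594, giving P* = 0.19/0.00931 = 20.4.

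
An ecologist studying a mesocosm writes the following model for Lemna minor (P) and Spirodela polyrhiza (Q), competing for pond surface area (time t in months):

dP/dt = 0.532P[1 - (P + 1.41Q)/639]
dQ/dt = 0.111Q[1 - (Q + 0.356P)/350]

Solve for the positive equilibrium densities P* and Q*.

Setting both brackets to zero gives the nullclines P + 1.41Q = 639 and 0.356P + Q = 350.
Substituting Q = 350 - 0.356P into the first: P(1 - 1.41·0.356) = 639 - 1.41·350.
So P* = 146/0.498 = 292, and then Q* = 350 - 0.356·292 = 246.

P* ≈ 292, Q* ≈ 246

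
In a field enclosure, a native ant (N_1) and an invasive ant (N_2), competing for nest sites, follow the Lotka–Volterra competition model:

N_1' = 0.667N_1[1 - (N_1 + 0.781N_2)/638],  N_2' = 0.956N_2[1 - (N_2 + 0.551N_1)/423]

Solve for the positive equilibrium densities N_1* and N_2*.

N_1* ≈ 540, N_2* ≈ 125

Setting both brackets to zero gives the nullclines N_1 + 0.781N_2 = 638 and 0.551N_1 + N_2 = 423.
Substituting N_2 = 423 - 0.551N_1 into the first: N_1(1 - 0.781·0.551) = 638 - 0.781·423.
So N_1* = 308/0.57 = 540, and then N_2* = 423 - 0.551·540 = 125.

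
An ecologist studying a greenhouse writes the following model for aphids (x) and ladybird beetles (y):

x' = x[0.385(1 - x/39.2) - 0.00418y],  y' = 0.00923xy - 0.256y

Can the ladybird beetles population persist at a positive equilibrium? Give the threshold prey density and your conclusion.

The predator equation gives dy/dt > 0 only when x > 0.256/0.00923 = 27.7.
Without the predator, x → K = 39.2. Since 39.2 > 27.7, the predator can invade and persist.

Threshold x = 27.7; K > 27.7, so yes, the predator persists.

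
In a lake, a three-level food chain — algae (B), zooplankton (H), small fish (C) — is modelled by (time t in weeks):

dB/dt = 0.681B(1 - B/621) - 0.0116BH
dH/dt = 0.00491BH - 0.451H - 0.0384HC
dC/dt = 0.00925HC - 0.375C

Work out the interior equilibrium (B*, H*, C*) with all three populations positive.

From dC/dt = 0: 0.00925H* = 0.375, so H* = 40.5.
From dB/dt = 0: 0.681(1 - B*/621) = 0.0116·40.5, giving B* = 621·(1 - 0.691) = 192.
From dH/dt = 0: 0.00491·192 - 0.451 = 0.0384C*, so C* = 0.493/0.0384 = 12.8.

B* ≈ 192, H* ≈ 40.5, C* ≈ 12.8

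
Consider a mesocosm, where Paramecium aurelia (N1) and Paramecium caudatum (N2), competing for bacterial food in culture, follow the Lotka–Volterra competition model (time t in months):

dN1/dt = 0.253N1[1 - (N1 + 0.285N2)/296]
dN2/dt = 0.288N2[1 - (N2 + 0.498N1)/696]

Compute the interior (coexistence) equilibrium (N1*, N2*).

N1* ≈ 114, N2* ≈ 639

Setting both brackets to zero gives the nullclines N1 + 0.285N2 = 296 and 0.498N1 + N2 = 696.
Substituting N2 = 696 - 0.498N1 into the first: N1(1 - 0.285·0.498) = 296 - 0.285·696.
So N1* = 97.6/0.858 = 114, and then N2* = 696 - 0.498·114 = 639.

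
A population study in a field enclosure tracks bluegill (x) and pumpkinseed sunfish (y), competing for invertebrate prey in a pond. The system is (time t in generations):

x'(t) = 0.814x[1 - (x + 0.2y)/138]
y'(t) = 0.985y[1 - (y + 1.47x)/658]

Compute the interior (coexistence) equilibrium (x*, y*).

x* ≈ 9.07, y* ≈ 645

Setting both brackets to zero gives the nullclines x + 0.2y = 138 and 1.47x + y = 658.
Substituting y = 658 - 1.47x into the first: x(1 - 0.2·1.47) = 138 - 0.2·658.
So x* = 6.4/0.706 = 9.07, and then y* = 658 - 1.47·9.07 = 645.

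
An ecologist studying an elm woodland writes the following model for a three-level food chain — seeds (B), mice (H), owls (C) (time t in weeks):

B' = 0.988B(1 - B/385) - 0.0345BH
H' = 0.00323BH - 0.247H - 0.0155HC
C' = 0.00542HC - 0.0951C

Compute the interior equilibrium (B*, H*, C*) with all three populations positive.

B* ≈ 149, H* ≈ 17.5, C* ≈ 15.1

From dC/dt = 0: 0.00542H* = 0.0951, so H* = 17.5.
From dB/dt = 0: 0.988(1 - B*/385) = 0.0345·17.5, giving B* = 385·(1 - 0.613) = 149.
From dH/dt = 0: 0.00323·149 - 0.247 = 0.0155C*, so C* = 0.235/0.0155 = 15.1.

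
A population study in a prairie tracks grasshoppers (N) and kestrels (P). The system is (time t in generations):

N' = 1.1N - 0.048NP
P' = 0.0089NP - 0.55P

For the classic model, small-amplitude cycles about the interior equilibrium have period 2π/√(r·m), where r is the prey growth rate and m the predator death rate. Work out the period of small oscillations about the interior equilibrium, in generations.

T ≈ 8.08 generations

Here r = 1.1 and m = 0.55, so r·m = 0.605.
ω = √0.605 = 0.778 per generation, hence T = 2π/ω ≈ 8.08 generations.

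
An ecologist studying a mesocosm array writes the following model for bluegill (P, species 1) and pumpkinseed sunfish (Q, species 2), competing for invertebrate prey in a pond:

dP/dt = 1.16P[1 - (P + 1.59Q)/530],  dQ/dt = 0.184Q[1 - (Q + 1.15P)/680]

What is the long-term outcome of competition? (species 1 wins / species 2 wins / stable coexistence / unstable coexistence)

species 2 excludes species 1

Compare the nullcline intercepts: K1/α12 = 530/1.59 = 333 < K2 = 680; K2/α21 = 680/1.15 = 591 > K1 = 530.
Since the inequalities point opposite ways, species 2 can invade but species 1 cannot.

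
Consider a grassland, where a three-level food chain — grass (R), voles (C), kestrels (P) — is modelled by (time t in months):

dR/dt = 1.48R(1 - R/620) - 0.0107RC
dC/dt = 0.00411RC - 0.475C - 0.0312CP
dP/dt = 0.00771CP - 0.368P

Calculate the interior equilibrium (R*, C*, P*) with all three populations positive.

From dP/dt = 0: 0.00771C* = 0.368, so C* = 47.7.
From dR/dt = 0: 1.48(1 - R*/620) = 0.0107·47.7, giving R* = 620·(1 - 0.345) = 406.
From dC/dt = 0: 0.00411·406 - 0.475 = 0.0312P*, so P* = 1.19/0.0312 = 38.3.

R* ≈ 406, C* ≈ 47.7, P* ≈ 38.3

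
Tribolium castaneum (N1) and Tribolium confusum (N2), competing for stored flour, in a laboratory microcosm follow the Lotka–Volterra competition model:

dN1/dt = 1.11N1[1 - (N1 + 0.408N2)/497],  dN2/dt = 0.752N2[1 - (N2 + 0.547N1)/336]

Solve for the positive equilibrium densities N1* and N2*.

Setting both brackets to zero gives the nullclines N1 + 0.408N2 = 497 and 0.547N1 + N2 = 336.
Substituting N2 = 336 - 0.547N1 into the first: N1(1 - 0.408·0.547) = 497 - 0.408·336.
So N1* = 360/0.777 = 463, and then N2* = 336 - 0.547·463 = 82.6.

N1* ≈ 463, N2* ≈ 82.6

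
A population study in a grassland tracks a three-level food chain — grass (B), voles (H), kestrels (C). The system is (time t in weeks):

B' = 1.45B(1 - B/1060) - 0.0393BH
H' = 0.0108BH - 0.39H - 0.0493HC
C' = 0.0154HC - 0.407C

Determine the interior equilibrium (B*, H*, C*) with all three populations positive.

From dC/dt = 0: 0.0154H* = 0.407, so H* = 26.4.
From dB/dt = 0: 1.45(1 - B*/1060) = 0.0393·26.4, giving B* = 1060·(1 - 0.716) = 301.
From dH/dt = 0: 0.0108·301 - 0.39 = 0.0493C*, so C* = 2.86/0.0493 = 58.

B* ≈ 301, H* ≈ 26.4, C* ≈ 58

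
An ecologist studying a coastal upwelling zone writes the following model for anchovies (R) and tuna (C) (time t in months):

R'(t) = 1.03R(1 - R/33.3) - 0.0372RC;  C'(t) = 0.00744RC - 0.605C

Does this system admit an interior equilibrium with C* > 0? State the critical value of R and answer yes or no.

Threshold R = 81.3; K < 81.3, so no, the predator goes extinct.

The predator equation gives dC/dt > 0 only when R > 0.605/0.00744 = 81.3.
Without the predator, R → K = 33.3. Since 33.3 < 81.3, the predator cannot invade.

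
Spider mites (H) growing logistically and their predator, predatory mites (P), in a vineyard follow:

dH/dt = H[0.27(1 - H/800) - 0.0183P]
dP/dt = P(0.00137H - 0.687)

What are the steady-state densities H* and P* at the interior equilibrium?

H* ≈ 501, P* ≈ 5.51

From dP/dt = 0 with P > 0: 0.00137H* = 0.687, so H* = 501.
Substitute into dH/dt = 0: 0.27(1 - 501/800) = 0.0183P*.
The bracket is 0.373, giving P* = 0.101/0.0183 = 5.51.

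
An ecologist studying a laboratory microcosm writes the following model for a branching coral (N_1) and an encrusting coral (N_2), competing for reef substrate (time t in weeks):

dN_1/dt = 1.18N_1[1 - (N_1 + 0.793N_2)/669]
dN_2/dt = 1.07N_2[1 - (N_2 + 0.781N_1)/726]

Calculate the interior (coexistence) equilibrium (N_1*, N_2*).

Setting both brackets to zero gives the nullclines N_1 + 0.793N_2 = 669 and 0.781N_1 + N_2 = 726.
Substituting N_2 = 726 - 0.781N_1 into the first: N_1(1 - 0.793·0.781) = 669 - 0.793·726.
So N_1* = 93.3/0.381 = 245, and then N_2* = 726 - 0.781·245 = 535.

N_1* ≈ 245, N_2* ≈ 535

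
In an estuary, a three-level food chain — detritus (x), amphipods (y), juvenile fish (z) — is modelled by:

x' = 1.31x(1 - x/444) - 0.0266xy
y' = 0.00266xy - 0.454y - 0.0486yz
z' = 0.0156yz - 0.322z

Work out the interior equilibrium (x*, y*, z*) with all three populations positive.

x* ≈ 258, y* ≈ 20.6, z* ≈ 4.77

From dz/dt = 0: 0.0156y* = 0.322, so y* = 20.6.
From dx/dt = 0: 1.31(1 - x*/444) = 0.0266·20.6, giving x* = 444·(1 - 0.419) = 258.
From dy/dt = 0: 0.00266·258 - 0.454 = 0.0486z*, so z* = 0.232/0.0486 = 4.77.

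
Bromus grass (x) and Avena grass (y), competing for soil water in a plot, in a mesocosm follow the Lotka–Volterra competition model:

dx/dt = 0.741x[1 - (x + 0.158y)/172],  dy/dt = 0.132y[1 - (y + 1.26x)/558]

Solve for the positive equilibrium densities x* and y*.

Setting both brackets to zero gives the nullclines x + 0.158y = 172 and 1.26x + y = 558.
Substituting y = 558 - 1.26x into the first: x(1 - 0.158·1.26) = 172 - 0.158·558.
So x* = 83.8/0.801 = 105, and then y* = 558 - 1.26·105 = 426.

x* ≈ 105, y* ≈ 426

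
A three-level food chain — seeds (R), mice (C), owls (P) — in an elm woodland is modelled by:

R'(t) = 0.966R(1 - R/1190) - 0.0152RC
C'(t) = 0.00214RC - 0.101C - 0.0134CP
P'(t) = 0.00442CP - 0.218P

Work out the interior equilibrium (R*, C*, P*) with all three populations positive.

R* ≈ 266, C* ≈ 49.3, P* ≈ 35

From dP/dt = 0: 0.00442C* = 0.218, so C* = 49.3.
From dR/dt = 0: 0.966(1 - R*/1190) = 0.0152·49.3, giving R* = 1190·(1 - 0.776) = 266.
From dC/dt = 0: 0.00214·266 - 0.101 = 0.0134P*, so P* = 0.469/0.0134 = 35.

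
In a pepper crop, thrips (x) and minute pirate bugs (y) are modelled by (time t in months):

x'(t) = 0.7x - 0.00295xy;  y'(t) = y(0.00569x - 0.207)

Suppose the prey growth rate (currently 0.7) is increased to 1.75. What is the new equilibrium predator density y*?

At the interior fixed point, setting dx/dt = 0 with x > 0 fixes y* = (prey growth rate)/(xy coefficient) — independent of the other coefficients.
With the change, y* = 1.75/0.00295 = 593; it rises from 237.

y* ≈ 593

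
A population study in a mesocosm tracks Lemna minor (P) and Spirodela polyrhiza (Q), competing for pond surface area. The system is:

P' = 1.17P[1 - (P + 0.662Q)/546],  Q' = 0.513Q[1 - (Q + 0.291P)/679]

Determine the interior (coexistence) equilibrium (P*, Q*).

P* ≈ 120, Q* ≈ 644

Setting both brackets to zero gives the nullclines P + 0.662Q = 546 and 0.291P + Q = 679.
Substituting Q = 679 - 0.291P into the first: P(1 - 0.662·0.291) = 546 - 0.662·679.
So P* = 96.5/0.807 = 120, and then Q* = 679 - 0.291·120 = 644.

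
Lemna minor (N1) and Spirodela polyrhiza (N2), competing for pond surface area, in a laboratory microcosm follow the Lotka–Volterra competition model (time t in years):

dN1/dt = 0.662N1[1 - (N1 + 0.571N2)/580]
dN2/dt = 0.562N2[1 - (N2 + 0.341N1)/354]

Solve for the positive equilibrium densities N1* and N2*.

N1* ≈ 469, N2* ≈ 194

Setting both brackets to zero gives the nullclines N1 + 0.571N2 = 580 and 0.341N1 + N2 = 354.
Substituting N2 = 354 - 0.341N1 into the first: N1(1 - 0.571·0.341) = 580 - 0.571·354.
So N1* = 378/0.805 = 469, and then N2* = 354 - 0.341·469 = 194.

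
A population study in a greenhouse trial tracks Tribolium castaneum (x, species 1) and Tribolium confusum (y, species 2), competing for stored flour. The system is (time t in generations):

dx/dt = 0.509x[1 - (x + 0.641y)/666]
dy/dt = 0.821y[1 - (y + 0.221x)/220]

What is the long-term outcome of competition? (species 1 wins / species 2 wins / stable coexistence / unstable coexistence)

Compare the nullcline intercepts: K1/α12 = 666/0.641 = 1040 > K2 = 220; K2/α21 = 220/0.221 = 995 > K1 = 666.
Since both inequalities hold, each species can invade when rare, so the interior equilibrium is stable.

stable coexistence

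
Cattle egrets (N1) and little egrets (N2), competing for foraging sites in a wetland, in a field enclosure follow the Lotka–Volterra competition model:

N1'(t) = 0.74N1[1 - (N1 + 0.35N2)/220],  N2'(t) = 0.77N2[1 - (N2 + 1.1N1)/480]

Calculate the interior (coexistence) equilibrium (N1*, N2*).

N1* ≈ 84.6, N2* ≈ 387

Setting both brackets to zero gives the nullclines N1 + 0.35N2 = 220 and 1.1N1 + N2 = 480.
Substituting N2 = 480 - 1.1N1 into the first: N1(1 - 0.35·1.1) = 220 - 0.35·480.
So N1* = 52/0.615 = 84.6, and then N2* = 480 - 1.1·84.6 = 387.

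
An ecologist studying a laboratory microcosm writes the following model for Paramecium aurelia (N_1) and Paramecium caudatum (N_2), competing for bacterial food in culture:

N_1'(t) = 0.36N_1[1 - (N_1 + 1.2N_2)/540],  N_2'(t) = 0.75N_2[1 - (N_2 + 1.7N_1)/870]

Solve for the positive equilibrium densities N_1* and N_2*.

Setting both brackets to zero gives the nullclines N_1 + 1.2N_2 = 540 and 1.7N_1 + N_2 = 870.
Substituting N_2 = 870 - 1.7N_1 into the first: N_1(1 - 1.2·1.7) = 540 - 1.2·870.
So N_1* = -504/-1.04 = 485, and then N_2* = 870 - 1.7·485 = 46.2.

N_1* ≈ 485, N_2* ≈ 46.2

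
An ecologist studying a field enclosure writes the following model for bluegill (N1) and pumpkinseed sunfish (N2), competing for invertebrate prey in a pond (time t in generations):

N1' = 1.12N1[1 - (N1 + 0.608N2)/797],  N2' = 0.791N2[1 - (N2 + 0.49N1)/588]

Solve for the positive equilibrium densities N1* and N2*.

Setting both brackets to zero gives the nullclines N1 + 0.608N2 = 797 and 0.49N1 + N2 = 588.
Substituting N2 = 588 - 0.49N1 into the first: N1(1 - 0.608·0.49) = 797 - 0.608·588.
So N1* = 439/0.702 = 626, and then N2* = 588 - 0.49·626 = 281.

N1* ≈ 626, N2* ≈ 281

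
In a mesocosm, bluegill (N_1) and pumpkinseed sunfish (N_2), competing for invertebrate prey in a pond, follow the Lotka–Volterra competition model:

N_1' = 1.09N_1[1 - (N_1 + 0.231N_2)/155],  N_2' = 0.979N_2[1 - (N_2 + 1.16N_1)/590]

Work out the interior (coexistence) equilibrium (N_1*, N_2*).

Setting both brackets to zero gives the nullclines N_1 + 0.231N_2 = 155 and 1.16N_1 + N_2 = 590.
Substituting N_2 = 590 - 1.16N_1 into the first: N_1(1 - 0.231·1.16) = 155 - 0.231·590.
So N_1* = 18.7/0.732 = 25.6, and then N_2* = 590 - 1.16·25.6 = 560.

N_1* ≈ 25.6, N_2* ≈ 560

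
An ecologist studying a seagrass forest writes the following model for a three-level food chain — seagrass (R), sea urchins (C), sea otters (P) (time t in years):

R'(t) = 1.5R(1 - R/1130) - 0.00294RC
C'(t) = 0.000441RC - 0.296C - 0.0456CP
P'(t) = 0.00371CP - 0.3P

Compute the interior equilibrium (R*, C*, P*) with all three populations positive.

R* ≈ 951, C* ≈ 80.9, P* ≈ 2.71

From dP/dt = 0: 0.00371C* = 0.3, so C* = 80.9.
From dR/dt = 0: 1.5(1 - R*/1130) = 0.00294·80.9, giving R* = 1130·(1 - 0.158) = 951.
From dC/dt = 0: 0.000441·951 - 0.296 = 0.0456P*, so P* = 0.123/0.0456 = 2.71.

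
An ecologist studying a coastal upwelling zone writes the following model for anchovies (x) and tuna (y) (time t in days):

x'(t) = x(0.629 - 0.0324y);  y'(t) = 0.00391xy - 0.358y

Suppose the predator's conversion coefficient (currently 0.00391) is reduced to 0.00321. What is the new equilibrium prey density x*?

x* ≈ 112

At the interior fixed point, setting dy/dt = 0 with y > 0 fixes x* = (predator death rate)/(xy coefficient) — independent of the other coefficients.
With the change, x* = 0.358/0.00321 = 112; it rises from 91.6.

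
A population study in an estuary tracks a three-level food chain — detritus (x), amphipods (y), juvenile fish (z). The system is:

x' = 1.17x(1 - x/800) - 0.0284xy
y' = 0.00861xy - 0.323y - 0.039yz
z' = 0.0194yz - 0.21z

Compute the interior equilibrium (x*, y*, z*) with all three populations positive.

From dz/dt = 0: 0.0194y* = 0.21, so y* = 10.8.
From dx/dt = 0: 1.17(1 - x*/800) = 0.0284·10.8, giving x* = 800·(1 - 0.263) = 590.
From dy/dt = 0: 0.00861·590 - 0.323 = 0.039z*, so z* = 4.76/0.039 = 122.

x* ≈ 590, y* ≈ 10.8, z* ≈ 122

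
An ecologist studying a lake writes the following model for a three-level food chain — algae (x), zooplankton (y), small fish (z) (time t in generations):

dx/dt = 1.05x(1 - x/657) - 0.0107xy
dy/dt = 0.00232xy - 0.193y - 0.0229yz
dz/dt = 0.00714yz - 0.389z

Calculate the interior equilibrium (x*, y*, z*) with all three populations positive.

From dz/dt = 0: 0.00714y* = 0.389, so y* = 54.5.
From dx/dt = 0: 1.05(1 - x*/657) = 0.0107·54.5, giving x* = 657·(1 - 0.555) = 292.
From dy/dt = 0: 0.00232·292 - 0.193 = 0.0229z*, so z* = 0.485/0.0229 = 21.2.

x* ≈ 292, y* ≈ 54.5, z* ≈ 21.2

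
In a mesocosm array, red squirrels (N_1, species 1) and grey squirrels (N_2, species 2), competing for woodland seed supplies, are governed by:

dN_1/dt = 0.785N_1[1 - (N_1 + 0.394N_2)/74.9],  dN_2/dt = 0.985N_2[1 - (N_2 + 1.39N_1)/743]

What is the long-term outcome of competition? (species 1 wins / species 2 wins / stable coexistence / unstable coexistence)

species 2 excludes species 1

Compare the nullcline intercepts: K1/α12 = 74.9/0.394 = 190 < K2 = 743; K2/α21 = 743/1.39 = 535 > K1 = 74.9.
Since the inequalities point opposite ways, species 2 can invade but species 1 cannot.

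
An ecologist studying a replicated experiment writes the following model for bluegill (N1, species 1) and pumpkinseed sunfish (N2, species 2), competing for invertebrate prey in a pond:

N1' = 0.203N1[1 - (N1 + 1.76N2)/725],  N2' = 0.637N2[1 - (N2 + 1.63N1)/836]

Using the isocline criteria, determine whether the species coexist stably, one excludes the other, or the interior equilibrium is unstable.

unstable coexistence (outcome depends on initial conditions)

Compare the nullcline intercepts: K1/α12 = 725/1.76 = 412 < K2 = 836; K2/α21 = 836/1.63 = 513 < K1 = 725.
Since both are reversed, neither can invade when rare; the interior point is a saddle.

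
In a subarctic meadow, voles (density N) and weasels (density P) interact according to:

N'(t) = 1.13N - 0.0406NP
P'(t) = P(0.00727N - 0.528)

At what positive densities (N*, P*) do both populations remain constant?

Set dP/dt = 0 with P > 0: 0.00727N - 0.528 = 0, so N* = 0.528/0.00727 = 72.6.
Set dN/dt = 0 with N > 0: 1.13 - 0.0406P = 0, so P* = 1.13/0.0406 = 27.8.

N* ≈ 72.6, P* ≈ 27.8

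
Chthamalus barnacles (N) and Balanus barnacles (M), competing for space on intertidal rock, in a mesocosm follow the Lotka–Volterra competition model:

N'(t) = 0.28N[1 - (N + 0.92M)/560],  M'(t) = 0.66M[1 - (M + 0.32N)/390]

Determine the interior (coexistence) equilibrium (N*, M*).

Setting both brackets to zero gives the nullclines N + 0.92M = 560 and 0.32N + M = 390.
Substituting M = 390 - 0.32N into the first: N(1 - 0.92·0.32) = 560 - 0.92·390.
So N* = 201/0.706 = 285, and then M* = 390 - 0.32·285 = 299.

N* ≈ 285, M* ≈ 299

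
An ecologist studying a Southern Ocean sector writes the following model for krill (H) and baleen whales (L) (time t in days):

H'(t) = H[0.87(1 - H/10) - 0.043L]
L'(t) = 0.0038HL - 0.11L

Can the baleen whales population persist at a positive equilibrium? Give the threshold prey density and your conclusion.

The predator equation gives dL/dt > 0 only when H > 0.11/0.0038 = 28.9.
Without the predator, H → K = 10. Since 10 < 28.9, the predator cannot invade.

Threshold H = 28.9; K < 28.9, so no, the predator goes extinct.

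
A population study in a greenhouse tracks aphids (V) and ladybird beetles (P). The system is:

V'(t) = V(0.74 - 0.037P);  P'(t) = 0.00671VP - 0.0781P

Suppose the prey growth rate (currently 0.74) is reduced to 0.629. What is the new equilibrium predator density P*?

At the interior fixed point, setting dV/dt = 0 with V > 0 fixes P* = (prey growth rate)/(VP coefficient) — independent of the other coefficients.
With the change, P* = 0.629/0.037 = 17; it falls from 20.

P* ≈ 17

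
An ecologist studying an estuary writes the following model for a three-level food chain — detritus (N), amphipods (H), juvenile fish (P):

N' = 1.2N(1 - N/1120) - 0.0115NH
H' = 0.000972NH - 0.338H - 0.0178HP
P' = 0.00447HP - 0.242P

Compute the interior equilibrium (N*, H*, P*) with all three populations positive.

From dP/dt = 0: 0.00447H* = 0.242, so H* = 54.1.
From dN/dt = 0: 1.2(1 - N*/1120) = 0.0115·54.1, giving N* = 1120·(1 - 0.519) = 539.
From dH/dt = 0: 0.000972·539 - 0.338 = 0.0178P*, so P* = 0.186/0.0178 = 10.4.

N* ≈ 539, H* ≈ 54.1, P* ≈ 10.4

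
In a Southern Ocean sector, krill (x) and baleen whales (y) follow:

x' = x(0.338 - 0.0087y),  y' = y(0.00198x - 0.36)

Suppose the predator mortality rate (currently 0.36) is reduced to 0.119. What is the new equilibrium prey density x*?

At the interior fixed point, setting dy/dt = 0 with y > 0 fixes x* = (predator death rate)/(xy coefficient) — independent of the other coefficients.
With the change, x* = 0.119/0.00198 = 60.1; it falls from 182.

x* ≈ 60.1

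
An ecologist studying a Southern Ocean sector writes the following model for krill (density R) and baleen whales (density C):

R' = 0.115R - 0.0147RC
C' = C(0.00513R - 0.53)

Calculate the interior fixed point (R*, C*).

Set dC/dt = 0 with C > 0: 0.00513R - 0.53 = 0, so R* = 0.53/0.00513 = 103.
Set dR/dt = 0 with R > 0: 0.115 - 0.0147C = 0, so C* = 0.115/0.0147 = 7.82.

R* ≈ 103, C* ≈ 7.82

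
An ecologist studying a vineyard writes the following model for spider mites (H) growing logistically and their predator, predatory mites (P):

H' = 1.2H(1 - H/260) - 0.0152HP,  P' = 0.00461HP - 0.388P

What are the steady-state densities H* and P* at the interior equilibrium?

From dP/dt = 0 with P > 0: 0.00461H* = 0.388, so H* = 84.2.
Substitute into dH/dt = 0: 1.2(1 - 84.2/260) = 0.0152P*.
The bracket is 0.676, giving P* = 0.812/0.0152 = 53.4.

H* ≈ 84.2, P* ≈ 53.4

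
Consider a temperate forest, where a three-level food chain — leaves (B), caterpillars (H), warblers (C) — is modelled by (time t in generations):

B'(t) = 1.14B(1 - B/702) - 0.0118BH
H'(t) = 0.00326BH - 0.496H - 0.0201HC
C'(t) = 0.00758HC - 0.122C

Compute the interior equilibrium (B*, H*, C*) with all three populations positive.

From dC/dt = 0: 0.00758H* = 0.122, so H* = 16.1.
From dB/dt = 0: 1.14(1 - B*/702) = 0.0118·16.1, giving B* = 702·(1 - 0.167) = 585.
From dH/dt = 0: 0.00326·585 - 0.496 = 0.0201C*, so C* = 1.41/0.0201 = 70.2.

B* ≈ 585, H* ≈ 16.1, C* ≈ 70.2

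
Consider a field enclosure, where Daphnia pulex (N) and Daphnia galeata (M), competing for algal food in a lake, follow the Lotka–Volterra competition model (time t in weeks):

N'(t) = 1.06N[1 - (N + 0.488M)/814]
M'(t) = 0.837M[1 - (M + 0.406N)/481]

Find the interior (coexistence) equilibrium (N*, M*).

Setting both brackets to zero gives the nullclines N + 0.488M = 814 and 0.406N + M = 481.
Substituting M = 481 - 0.406N into the first: N(1 - 0.488·0.406) = 814 - 0.488·481.
So N* = 579/0.802 = 722, and then M* = 481 - 0.406·722 = 188.

N* ≈ 722, M* ≈ 188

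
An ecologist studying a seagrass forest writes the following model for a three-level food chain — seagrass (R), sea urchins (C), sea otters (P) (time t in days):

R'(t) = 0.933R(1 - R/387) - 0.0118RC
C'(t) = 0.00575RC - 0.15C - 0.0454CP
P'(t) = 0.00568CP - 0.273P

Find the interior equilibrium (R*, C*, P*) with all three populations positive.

From dP/dt = 0: 0.00568C* = 0.273, so C* = 48.1.
From dR/dt = 0: 0.933(1 - R*/387) = 0.0118·48.1, giving R* = 387·(1 - 0.608) = 152.
From dC/dt = 0: 0.00575·152 - 0.15 = 0.0454P*, so P* = 0.723/0.0454 = 15.9.

R* ≈ 152, C* ≈ 48.1, P* ≈ 15.9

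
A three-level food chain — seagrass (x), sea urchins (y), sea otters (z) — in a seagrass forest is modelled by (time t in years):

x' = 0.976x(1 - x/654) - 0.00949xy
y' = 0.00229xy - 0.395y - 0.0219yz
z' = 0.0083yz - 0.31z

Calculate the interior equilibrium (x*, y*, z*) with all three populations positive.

From dz/dt = 0: 0.0083y* = 0.31, so y* = 37.3.
From dx/dt = 0: 0.976(1 - x*/654) = 0.00949·37.3, giving x* = 654·(1 - 0.363) = 416.
From dy/dt = 0: 0.00229·416 - 0.395 = 0.0219z*, so z* = 0.559/0.0219 = 25.5.

x* ≈ 416, y* ≈ 37.3, z* ≈ 25.5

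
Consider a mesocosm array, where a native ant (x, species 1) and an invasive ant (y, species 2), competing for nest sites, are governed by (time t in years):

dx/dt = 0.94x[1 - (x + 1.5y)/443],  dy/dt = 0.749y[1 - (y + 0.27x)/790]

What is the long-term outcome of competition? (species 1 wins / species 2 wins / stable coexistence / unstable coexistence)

Compare the nullcline intercepts: K1/α12 = 443/1.5 = 295 < K2 = 790; K2/α21 = 790/0.27 = 2930 > K1 = 443.
Since the inequalities point opposite ways, species 2 can invade but species 1 cannot.

species 2 excludes species 1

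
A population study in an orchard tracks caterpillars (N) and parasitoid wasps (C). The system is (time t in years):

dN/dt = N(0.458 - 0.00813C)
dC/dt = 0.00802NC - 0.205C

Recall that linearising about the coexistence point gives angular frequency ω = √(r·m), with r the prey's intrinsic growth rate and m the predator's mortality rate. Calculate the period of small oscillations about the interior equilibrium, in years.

T ≈ 20.5 years

Here r = 0.458 and m = 0.205, so r·m = 0.0939.
ω = √0.0939 = 0.306 per year, hence T = 2π/ω ≈ 20.5 years.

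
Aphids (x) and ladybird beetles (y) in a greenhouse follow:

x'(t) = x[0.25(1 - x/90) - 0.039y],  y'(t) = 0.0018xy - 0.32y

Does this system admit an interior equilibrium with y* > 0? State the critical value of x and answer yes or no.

The predator equation gives dy/dt > 0 only when x > 0.32/0.0018 = 178.
Without the predator, x → K = 90. Since 90 < 178, the predator cannot invade.

Threshold x = 178; K < 178, so no, the predator goes extinct.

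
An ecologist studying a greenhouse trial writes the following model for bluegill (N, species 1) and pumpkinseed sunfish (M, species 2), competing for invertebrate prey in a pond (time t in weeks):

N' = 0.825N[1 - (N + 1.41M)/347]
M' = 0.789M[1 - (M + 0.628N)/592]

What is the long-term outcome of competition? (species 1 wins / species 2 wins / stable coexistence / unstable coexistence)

Compare the nullcline intercepts: K1/α12 = 347/1.41 = 246 < K2 = 592; K2/α21 = 592/0.628 = 943 > K1 = 347.
Since the inequalities point opposite ways, species 2 can invade but species 1 cannot.

species 2 excludes species 1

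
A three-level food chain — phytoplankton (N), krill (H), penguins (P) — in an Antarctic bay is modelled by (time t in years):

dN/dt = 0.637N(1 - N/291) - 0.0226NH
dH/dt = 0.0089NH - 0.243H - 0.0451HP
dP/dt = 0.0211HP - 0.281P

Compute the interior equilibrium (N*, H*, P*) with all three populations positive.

N* ≈ 154, H* ≈ 13.3, P* ≈ 24.9

From dP/dt = 0: 0.0211H* = 0.281, so H* = 13.3.
From dN/dt = 0: 0.637(1 - N*/291) = 0.0226·13.3, giving N* = 291·(1 - 0.472) = 154.
From dH/dt = 0: 0.0089·154 - 0.243 = 0.0451P*, so P* = 1.12/0.0451 = 24.9.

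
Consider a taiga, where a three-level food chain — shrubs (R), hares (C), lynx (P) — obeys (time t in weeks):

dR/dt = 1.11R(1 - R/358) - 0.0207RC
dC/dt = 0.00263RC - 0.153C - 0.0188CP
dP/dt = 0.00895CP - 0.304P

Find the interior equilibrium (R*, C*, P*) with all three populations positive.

From dP/dt = 0: 0.00895C* = 0.304, so C* = 34.
From dR/dt = 0: 1.11(1 - R*/358) = 0.0207·34, giving R* = 358·(1 - 0.633) = 131.
From dC/dt = 0: 0.00263·131 - 0.153 = 0.0188P*, so P* = 0.192/0.0188 = 10.2.

R* ≈ 131, C* ≈ 34, P* ≈ 10.2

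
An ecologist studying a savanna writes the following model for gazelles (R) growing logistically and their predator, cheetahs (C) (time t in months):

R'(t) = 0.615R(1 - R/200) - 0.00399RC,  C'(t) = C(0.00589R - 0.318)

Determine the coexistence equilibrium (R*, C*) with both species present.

From dC/dt = 0 with C > 0: 0.00589R* = 0.318, so R* = 54.
Substitute into dR/dt = 0: 0.615(1 - 54/200) = 0.00399C*.
The bracket is 0.73, giving C* = 0.449/0.00399 = 113.

R* ≈ 54, C* ≈ 113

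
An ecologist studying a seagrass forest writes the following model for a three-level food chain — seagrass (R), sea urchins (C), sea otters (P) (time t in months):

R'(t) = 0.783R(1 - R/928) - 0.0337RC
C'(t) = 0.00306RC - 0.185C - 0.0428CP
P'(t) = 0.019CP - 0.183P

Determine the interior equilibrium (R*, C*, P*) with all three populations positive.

R* ≈ 543, C* ≈ 9.63, P* ≈ 34.5

From dP/dt = 0: 0.019C* = 0.183, so C* = 9.63.
From dR/dt = 0: 0.783(1 - R*/928) = 0.0337·9.63, giving R* = 928·(1 - 0.415) = 543.
From dC/dt = 0: 0.00306·543 - 0.185 = 0.0428P*, so P* = 1.48/0.0428 = 34.5.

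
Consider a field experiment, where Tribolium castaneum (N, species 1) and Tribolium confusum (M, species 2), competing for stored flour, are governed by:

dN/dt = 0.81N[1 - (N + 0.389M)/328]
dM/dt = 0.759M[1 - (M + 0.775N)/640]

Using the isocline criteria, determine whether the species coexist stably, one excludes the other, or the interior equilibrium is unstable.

Compare the nullcline intercepts: K1/α12 = 328/0.389 = 843 > K2 = 640; K2/α21 = 640/0.775 = 826 > K1 = 328.
Since both inequalities hold, each species can invade when rare, so the interior equilibrium is stable.

stable coexistence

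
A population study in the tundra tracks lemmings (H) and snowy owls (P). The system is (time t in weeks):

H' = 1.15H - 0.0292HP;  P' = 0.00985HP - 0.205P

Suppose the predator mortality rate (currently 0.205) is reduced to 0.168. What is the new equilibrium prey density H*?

At the interior fixed point, setting dP/dt = 0 with P > 0 fixes H* = (predator death rate)/(HP coefficient) — independent of the other coefficients.
With the change, H* = 0.168/0.00985 = 17.1; it falls from 20.8.

H* ≈ 17.1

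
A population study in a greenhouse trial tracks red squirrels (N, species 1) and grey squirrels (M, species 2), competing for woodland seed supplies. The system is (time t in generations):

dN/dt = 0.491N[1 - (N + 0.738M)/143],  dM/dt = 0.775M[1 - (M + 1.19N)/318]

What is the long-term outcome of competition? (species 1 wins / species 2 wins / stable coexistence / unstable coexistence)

Compare the nullcline intercepts: K1/α12 = 143/0.738 = 194 < K2 = 318; K2/α21 = 318/1.19 = 267 > K1 = 143.
Since the inequalities point opposite ways, species 2 can invade but species 1 cannot.

species 2 excludes species 1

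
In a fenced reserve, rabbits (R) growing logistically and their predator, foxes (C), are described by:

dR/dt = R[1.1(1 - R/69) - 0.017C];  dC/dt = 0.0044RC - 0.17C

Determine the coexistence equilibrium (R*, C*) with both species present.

From dC/dt = 0 with C > 0: 0.0044R* = 0.17, so R* = 38.6.
Substitute into dR/dt = 0: 1.1(1 - 38.6/69) = 0.017C*.
The bracket is 0.44, giving C* = 0.484/0.017 = 28.5.

R* ≈ 38.6, C* ≈ 28.5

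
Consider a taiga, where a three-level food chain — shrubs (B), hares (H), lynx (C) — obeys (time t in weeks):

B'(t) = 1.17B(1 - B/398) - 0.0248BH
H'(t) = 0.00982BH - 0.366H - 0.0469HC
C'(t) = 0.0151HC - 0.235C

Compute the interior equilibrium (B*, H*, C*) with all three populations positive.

B* ≈ 267, H* ≈ 15.6, C* ≈ 48

From dC/dt = 0: 0.0151H* = 0.235, so H* = 15.6.
From dB/dt = 0: 1.17(1 - B*/398) = 0.0248·15.6, giving B* = 398·(1 - 0.33) = 267.
From dH/dt = 0: 0.00982·267 - 0.366 = 0.0469C*, so C* = 2.25/0.0469 = 48.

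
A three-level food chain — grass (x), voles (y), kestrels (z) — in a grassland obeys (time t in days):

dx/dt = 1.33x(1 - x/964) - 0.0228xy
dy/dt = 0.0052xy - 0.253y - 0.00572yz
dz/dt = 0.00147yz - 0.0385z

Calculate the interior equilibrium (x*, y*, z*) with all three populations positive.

x* ≈ 531, y* ≈ 26.2, z* ≈ 439

From dz/dt = 0: 0.00147y* = 0.0385, so y* = 26.2.
From dx/dt = 0: 1.33(1 - x*/964) = 0.0228·26.2, giving x* = 964·(1 - 0.449) = 531.
From dy/dt = 0: 0.0052·531 - 0.253 = 0.00572z*, so z* = 2.51/0.00572 = 439.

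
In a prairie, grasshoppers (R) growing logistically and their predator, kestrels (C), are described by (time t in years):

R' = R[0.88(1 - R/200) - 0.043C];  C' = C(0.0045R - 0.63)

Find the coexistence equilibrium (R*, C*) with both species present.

From dC/dt = 0 with C > 0: 0.0045R* = 0.63, so R* = 140.
Substitute into dR/dt = 0: 0.88(1 - 140/200) = 0.043C*.
The bracket is 0.3, giving C* = 0.264/0.043 = 6.14.

R* ≈ 140, C* ≈ 6.14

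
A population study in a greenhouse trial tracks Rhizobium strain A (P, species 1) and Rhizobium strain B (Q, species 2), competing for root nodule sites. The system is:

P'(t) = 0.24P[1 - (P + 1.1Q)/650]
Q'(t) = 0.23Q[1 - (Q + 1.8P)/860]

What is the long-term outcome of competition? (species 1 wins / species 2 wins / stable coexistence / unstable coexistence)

Compare the nullcline intercepts: K1/α12 = 650/1.1 = 591 < K2 = 860; K2/α21 = 860/1.8 = 478 < K1 = 650.
Since both are reversed, neither can invade when rare; the interior point is a saddle.

unstable coexistence (outcome depends on initial conditions)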